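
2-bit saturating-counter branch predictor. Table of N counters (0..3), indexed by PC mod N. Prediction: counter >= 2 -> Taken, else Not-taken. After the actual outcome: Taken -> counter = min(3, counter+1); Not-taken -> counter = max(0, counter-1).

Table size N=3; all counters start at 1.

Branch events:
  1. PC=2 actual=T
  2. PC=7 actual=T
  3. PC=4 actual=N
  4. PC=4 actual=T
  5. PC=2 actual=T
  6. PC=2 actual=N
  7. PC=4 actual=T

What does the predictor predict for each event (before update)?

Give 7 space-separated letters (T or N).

Ev 1: PC=2 idx=2 pred=N actual=T -> ctr[2]=2
Ev 2: PC=7 idx=1 pred=N actual=T -> ctr[1]=2
Ev 3: PC=4 idx=1 pred=T actual=N -> ctr[1]=1
Ev 4: PC=4 idx=1 pred=N actual=T -> ctr[1]=2
Ev 5: PC=2 idx=2 pred=T actual=T -> ctr[2]=3
Ev 6: PC=2 idx=2 pred=T actual=N -> ctr[2]=2
Ev 7: PC=4 idx=1 pred=T actual=T -> ctr[1]=3

Answer: N N T N T T T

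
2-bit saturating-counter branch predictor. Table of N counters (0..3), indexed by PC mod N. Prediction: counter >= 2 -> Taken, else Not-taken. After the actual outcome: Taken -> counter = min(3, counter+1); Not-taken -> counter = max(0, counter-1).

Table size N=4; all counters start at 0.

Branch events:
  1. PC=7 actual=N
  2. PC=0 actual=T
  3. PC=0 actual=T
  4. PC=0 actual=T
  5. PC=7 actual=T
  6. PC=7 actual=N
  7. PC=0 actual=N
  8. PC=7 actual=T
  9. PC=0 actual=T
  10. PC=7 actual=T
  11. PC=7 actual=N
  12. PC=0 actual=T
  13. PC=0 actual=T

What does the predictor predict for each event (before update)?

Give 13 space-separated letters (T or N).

Answer: N N N T N N T N T N T T T

Derivation:
Ev 1: PC=7 idx=3 pred=N actual=N -> ctr[3]=0
Ev 2: PC=0 idx=0 pred=N actual=T -> ctr[0]=1
Ev 3: PC=0 idx=0 pred=N actual=T -> ctr[0]=2
Ev 4: PC=0 idx=0 pred=T actual=T -> ctr[0]=3
Ev 5: PC=7 idx=3 pred=N actual=T -> ctr[3]=1
Ev 6: PC=7 idx=3 pred=N actual=N -> ctr[3]=0
Ev 7: PC=0 idx=0 pred=T actual=N -> ctr[0]=2
Ev 8: PC=7 idx=3 pred=N actual=T -> ctr[3]=1
Ev 9: PC=0 idx=0 pred=T actual=T -> ctr[0]=3
Ev 10: PC=7 idx=3 pred=N actual=T -> ctr[3]=2
Ev 11: PC=7 idx=3 pred=T actual=N -> ctr[3]=1
Ev 12: PC=0 idx=0 pred=T actual=T -> ctr[0]=3
Ev 13: PC=0 idx=0 pred=T actual=T -> ctr[0]=3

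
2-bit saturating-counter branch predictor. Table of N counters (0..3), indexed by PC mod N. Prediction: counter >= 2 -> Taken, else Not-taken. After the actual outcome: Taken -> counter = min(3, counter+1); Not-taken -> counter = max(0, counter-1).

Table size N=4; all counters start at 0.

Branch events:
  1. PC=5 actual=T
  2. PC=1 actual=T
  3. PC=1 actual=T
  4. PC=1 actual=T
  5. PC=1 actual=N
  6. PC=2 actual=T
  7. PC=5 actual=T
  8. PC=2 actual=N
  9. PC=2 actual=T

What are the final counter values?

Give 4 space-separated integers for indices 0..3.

Ev 1: PC=5 idx=1 pred=N actual=T -> ctr[1]=1
Ev 2: PC=1 idx=1 pred=N actual=T -> ctr[1]=2
Ev 3: PC=1 idx=1 pred=T actual=T -> ctr[1]=3
Ev 4: PC=1 idx=1 pred=T actual=T -> ctr[1]=3
Ev 5: PC=1 idx=1 pred=T actual=N -> ctr[1]=2
Ev 6: PC=2 idx=2 pred=N actual=T -> ctr[2]=1
Ev 7: PC=5 idx=1 pred=T actual=T -> ctr[1]=3
Ev 8: PC=2 idx=2 pred=N actual=N -> ctr[2]=0
Ev 9: PC=2 idx=2 pred=N actual=T -> ctr[2]=1

Answer: 0 3 1 0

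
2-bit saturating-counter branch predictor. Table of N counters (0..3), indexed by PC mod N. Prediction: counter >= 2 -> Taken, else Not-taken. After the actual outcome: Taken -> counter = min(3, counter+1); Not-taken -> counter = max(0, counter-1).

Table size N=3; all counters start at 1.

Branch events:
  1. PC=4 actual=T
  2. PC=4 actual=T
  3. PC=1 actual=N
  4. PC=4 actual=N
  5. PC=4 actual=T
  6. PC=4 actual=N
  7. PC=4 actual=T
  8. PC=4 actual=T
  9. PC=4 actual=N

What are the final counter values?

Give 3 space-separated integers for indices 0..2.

Answer: 1 2 1

Derivation:
Ev 1: PC=4 idx=1 pred=N actual=T -> ctr[1]=2
Ev 2: PC=4 idx=1 pred=T actual=T -> ctr[1]=3
Ev 3: PC=1 idx=1 pred=T actual=N -> ctr[1]=2
Ev 4: PC=4 idx=1 pred=T actual=N -> ctr[1]=1
Ev 5: PC=4 idx=1 pred=N actual=T -> ctr[1]=2
Ev 6: PC=4 idx=1 pred=T actual=N -> ctr[1]=1
Ev 7: PC=4 idx=1 pred=N actual=T -> ctr[1]=2
Ev 8: PC=4 idx=1 pred=T actual=T -> ctr[1]=3
Ev 9: PC=4 idx=1 pred=T actual=N -> ctr[1]=2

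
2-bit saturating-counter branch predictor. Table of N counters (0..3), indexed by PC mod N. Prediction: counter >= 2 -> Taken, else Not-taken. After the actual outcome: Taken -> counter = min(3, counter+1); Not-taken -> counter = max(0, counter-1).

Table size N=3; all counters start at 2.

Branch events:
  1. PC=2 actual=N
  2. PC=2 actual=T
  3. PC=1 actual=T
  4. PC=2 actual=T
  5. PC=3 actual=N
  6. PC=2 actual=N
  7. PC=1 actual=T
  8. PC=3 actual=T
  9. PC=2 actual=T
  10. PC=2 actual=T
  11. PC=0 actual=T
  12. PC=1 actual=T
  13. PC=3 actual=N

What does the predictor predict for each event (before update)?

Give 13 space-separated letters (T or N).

Answer: T N T T T T T N T T T T T

Derivation:
Ev 1: PC=2 idx=2 pred=T actual=N -> ctr[2]=1
Ev 2: PC=2 idx=2 pred=N actual=T -> ctr[2]=2
Ev 3: PC=1 idx=1 pred=T actual=T -> ctr[1]=3
Ev 4: PC=2 idx=2 pred=T actual=T -> ctr[2]=3
Ev 5: PC=3 idx=0 pred=T actual=N -> ctr[0]=1
Ev 6: PC=2 idx=2 pred=T actual=N -> ctr[2]=2
Ev 7: PC=1 idx=1 pred=T actual=T -> ctr[1]=3
Ev 8: PC=3 idx=0 pred=N actual=T -> ctr[0]=2
Ev 9: PC=2 idx=2 pred=T actual=T -> ctr[2]=3
Ev 10: PC=2 idx=2 pred=T actual=T -> ctr[2]=3
Ev 11: PC=0 idx=0 pred=T actual=T -> ctr[0]=3
Ev 12: PC=1 idx=1 pred=T actual=T -> ctr[1]=3
Ev 13: PC=3 idx=0 pred=T actual=N -> ctr[0]=2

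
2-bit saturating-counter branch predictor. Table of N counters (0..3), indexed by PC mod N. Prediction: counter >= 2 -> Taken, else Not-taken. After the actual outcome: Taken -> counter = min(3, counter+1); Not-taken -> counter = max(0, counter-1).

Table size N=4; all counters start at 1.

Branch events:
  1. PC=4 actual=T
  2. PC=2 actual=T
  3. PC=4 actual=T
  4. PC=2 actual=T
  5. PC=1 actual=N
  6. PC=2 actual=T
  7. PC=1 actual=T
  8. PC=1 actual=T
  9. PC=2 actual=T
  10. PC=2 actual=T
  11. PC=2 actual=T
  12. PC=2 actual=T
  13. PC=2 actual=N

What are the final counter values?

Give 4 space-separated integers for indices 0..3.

Ev 1: PC=4 idx=0 pred=N actual=T -> ctr[0]=2
Ev 2: PC=2 idx=2 pred=N actual=T -> ctr[2]=2
Ev 3: PC=4 idx=0 pred=T actual=T -> ctr[0]=3
Ev 4: PC=2 idx=2 pred=T actual=T -> ctr[2]=3
Ev 5: PC=1 idx=1 pred=N actual=N -> ctr[1]=0
Ev 6: PC=2 idx=2 pred=T actual=T -> ctr[2]=3
Ev 7: PC=1 idx=1 pred=N actual=T -> ctr[1]=1
Ev 8: PC=1 idx=1 pred=N actual=T -> ctr[1]=2
Ev 9: PC=2 idx=2 pred=T actual=T -> ctr[2]=3
Ev 10: PC=2 idx=2 pred=T actual=T -> ctr[2]=3
Ev 11: PC=2 idx=2 pred=T actual=T -> ctr[2]=3
Ev 12: PC=2 idx=2 pred=T actual=T -> ctr[2]=3
Ev 13: PC=2 idx=2 pred=T actual=N -> ctr[2]=2

Answer: 3 2 2 1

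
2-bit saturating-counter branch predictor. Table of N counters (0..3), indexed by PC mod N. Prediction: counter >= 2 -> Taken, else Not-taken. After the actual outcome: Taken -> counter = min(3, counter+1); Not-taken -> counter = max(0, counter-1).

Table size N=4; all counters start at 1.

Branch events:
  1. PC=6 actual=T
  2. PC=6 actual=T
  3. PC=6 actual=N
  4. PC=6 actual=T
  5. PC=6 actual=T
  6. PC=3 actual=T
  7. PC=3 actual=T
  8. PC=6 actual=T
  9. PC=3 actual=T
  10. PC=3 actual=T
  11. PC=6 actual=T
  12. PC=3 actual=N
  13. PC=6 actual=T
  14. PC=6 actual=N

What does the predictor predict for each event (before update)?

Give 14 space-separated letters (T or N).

Answer: N T T T T N T T T T T T T T

Derivation:
Ev 1: PC=6 idx=2 pred=N actual=T -> ctr[2]=2
Ev 2: PC=6 idx=2 pred=T actual=T -> ctr[2]=3
Ev 3: PC=6 idx=2 pred=T actual=N -> ctr[2]=2
Ev 4: PC=6 idx=2 pred=T actual=T -> ctr[2]=3
Ev 5: PC=6 idx=2 pred=T actual=T -> ctr[2]=3
Ev 6: PC=3 idx=3 pred=N actual=T -> ctr[3]=2
Ev 7: PC=3 idx=3 pred=T actual=T -> ctr[3]=3
Ev 8: PC=6 idx=2 pred=T actual=T -> ctr[2]=3
Ev 9: PC=3 idx=3 pred=T actual=T -> ctr[3]=3
Ev 10: PC=3 idx=3 pred=T actual=T -> ctr[3]=3
Ev 11: PC=6 idx=2 pred=T actual=T -> ctr[2]=3
Ev 12: PC=3 idx=3 pred=T actual=N -> ctr[3]=2
Ev 13: PC=6 idx=2 pred=T actual=T -> ctr[2]=3
Ev 14: PC=6 idx=2 pred=T actual=N -> ctr[2]=2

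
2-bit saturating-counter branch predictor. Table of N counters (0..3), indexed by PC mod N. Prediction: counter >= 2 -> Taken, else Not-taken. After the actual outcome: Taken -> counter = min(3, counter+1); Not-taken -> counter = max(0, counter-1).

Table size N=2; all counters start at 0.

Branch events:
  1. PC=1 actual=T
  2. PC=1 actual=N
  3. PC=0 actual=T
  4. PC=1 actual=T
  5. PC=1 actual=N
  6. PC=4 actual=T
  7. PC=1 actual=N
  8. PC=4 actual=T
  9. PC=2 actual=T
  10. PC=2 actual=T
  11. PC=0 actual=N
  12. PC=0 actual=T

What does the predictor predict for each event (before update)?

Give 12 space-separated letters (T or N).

Ev 1: PC=1 idx=1 pred=N actual=T -> ctr[1]=1
Ev 2: PC=1 idx=1 pred=N actual=N -> ctr[1]=0
Ev 3: PC=0 idx=0 pred=N actual=T -> ctr[0]=1
Ev 4: PC=1 idx=1 pred=N actual=T -> ctr[1]=1
Ev 5: PC=1 idx=1 pred=N actual=N -> ctr[1]=0
Ev 6: PC=4 idx=0 pred=N actual=T -> ctr[0]=2
Ev 7: PC=1 idx=1 pred=N actual=N -> ctr[1]=0
Ev 8: PC=4 idx=0 pred=T actual=T -> ctr[0]=3
Ev 9: PC=2 idx=0 pred=T actual=T -> ctr[0]=3
Ev 10: PC=2 idx=0 pred=T actual=T -> ctr[0]=3
Ev 11: PC=0 idx=0 pred=T actual=N -> ctr[0]=2
Ev 12: PC=0 idx=0 pred=T actual=T -> ctr[0]=3

Answer: N N N N N N N T T T T T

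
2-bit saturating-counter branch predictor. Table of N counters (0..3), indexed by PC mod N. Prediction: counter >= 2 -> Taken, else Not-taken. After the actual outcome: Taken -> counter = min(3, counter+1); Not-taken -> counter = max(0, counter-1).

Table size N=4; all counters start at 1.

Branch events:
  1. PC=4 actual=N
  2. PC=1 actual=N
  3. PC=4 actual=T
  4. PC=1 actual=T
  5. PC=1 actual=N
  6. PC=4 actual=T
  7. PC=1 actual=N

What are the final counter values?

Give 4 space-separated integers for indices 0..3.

Answer: 2 0 1 1

Derivation:
Ev 1: PC=4 idx=0 pred=N actual=N -> ctr[0]=0
Ev 2: PC=1 idx=1 pred=N actual=N -> ctr[1]=0
Ev 3: PC=4 idx=0 pred=N actual=T -> ctr[0]=1
Ev 4: PC=1 idx=1 pred=N actual=T -> ctr[1]=1
Ev 5: PC=1 idx=1 pred=N actual=N -> ctr[1]=0
Ev 6: PC=4 idx=0 pred=N actual=T -> ctr[0]=2
Ev 7: PC=1 idx=1 pred=N actual=N -> ctr[1]=0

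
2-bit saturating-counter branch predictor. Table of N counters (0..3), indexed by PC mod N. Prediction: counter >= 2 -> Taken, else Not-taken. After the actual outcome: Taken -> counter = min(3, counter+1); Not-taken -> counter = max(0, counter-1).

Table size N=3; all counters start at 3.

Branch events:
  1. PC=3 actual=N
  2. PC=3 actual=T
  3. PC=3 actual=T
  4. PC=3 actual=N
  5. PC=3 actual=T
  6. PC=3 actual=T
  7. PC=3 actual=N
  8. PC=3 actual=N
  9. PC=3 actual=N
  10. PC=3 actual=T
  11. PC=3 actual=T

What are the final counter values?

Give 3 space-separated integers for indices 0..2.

Answer: 2 3 3

Derivation:
Ev 1: PC=3 idx=0 pred=T actual=N -> ctr[0]=2
Ev 2: PC=3 idx=0 pred=T actual=T -> ctr[0]=3
Ev 3: PC=3 idx=0 pred=T actual=T -> ctr[0]=3
Ev 4: PC=3 idx=0 pred=T actual=N -> ctr[0]=2
Ev 5: PC=3 idx=0 pred=T actual=T -> ctr[0]=3
Ev 6: PC=3 idx=0 pred=T actual=T -> ctr[0]=3
Ev 7: PC=3 idx=0 pred=T actual=N -> ctr[0]=2
Ev 8: PC=3 idx=0 pred=T actual=N -> ctr[0]=1
Ev 9: PC=3 idx=0 pred=N actual=N -> ctr[0]=0
Ev 10: PC=3 idx=0 pred=N actual=T -> ctr[0]=1
Ev 11: PC=3 idx=0 pred=N actual=T -> ctr[0]=2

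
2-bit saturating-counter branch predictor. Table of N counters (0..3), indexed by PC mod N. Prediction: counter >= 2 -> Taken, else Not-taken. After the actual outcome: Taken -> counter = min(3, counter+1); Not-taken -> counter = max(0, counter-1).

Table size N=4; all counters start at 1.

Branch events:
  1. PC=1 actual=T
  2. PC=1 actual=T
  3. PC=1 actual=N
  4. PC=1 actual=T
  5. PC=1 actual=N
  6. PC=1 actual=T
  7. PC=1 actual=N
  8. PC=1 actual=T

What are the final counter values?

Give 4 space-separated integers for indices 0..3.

Answer: 1 3 1 1

Derivation:
Ev 1: PC=1 idx=1 pred=N actual=T -> ctr[1]=2
Ev 2: PC=1 idx=1 pred=T actual=T -> ctr[1]=3
Ev 3: PC=1 idx=1 pred=T actual=N -> ctr[1]=2
Ev 4: PC=1 idx=1 pred=T actual=T -> ctr[1]=3
Ev 5: PC=1 idx=1 pred=T actual=N -> ctr[1]=2
Ev 6: PC=1 idx=1 pred=T actual=T -> ctr[1]=3
Ev 7: PC=1 idx=1 pred=T actual=N -> ctr[1]=2
Ev 8: PC=1 idx=1 pred=T actual=T -> ctr[1]=3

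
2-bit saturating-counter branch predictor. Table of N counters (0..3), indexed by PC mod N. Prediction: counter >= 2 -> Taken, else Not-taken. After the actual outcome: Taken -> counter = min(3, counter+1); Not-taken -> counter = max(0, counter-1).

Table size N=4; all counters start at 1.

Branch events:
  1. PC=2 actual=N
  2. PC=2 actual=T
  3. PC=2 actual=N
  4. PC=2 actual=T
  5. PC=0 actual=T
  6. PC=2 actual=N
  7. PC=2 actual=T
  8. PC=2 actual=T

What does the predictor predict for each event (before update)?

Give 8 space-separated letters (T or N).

Answer: N N N N N N N N

Derivation:
Ev 1: PC=2 idx=2 pred=N actual=N -> ctr[2]=0
Ev 2: PC=2 idx=2 pred=N actual=T -> ctr[2]=1
Ev 3: PC=2 idx=2 pred=N actual=N -> ctr[2]=0
Ev 4: PC=2 idx=2 pred=N actual=T -> ctr[2]=1
Ev 5: PC=0 idx=0 pred=N actual=T -> ctr[0]=2
Ev 6: PC=2 idx=2 pred=N actual=N -> ctr[2]=0
Ev 7: PC=2 idx=2 pred=N actual=T -> ctr[2]=1
Ev 8: PC=2 idx=2 pred=N actual=T -> ctr[2]=2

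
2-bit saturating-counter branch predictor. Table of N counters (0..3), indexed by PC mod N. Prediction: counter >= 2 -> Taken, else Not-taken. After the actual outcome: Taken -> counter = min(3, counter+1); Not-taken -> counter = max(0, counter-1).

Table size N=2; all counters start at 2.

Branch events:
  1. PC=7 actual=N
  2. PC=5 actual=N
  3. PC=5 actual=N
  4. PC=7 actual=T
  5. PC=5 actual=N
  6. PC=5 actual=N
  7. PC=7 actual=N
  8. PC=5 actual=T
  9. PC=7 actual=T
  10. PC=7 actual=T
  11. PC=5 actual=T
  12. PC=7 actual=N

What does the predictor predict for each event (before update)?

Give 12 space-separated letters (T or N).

Ev 1: PC=7 idx=1 pred=T actual=N -> ctr[1]=1
Ev 2: PC=5 idx=1 pred=N actual=N -> ctr[1]=0
Ev 3: PC=5 idx=1 pred=N actual=N -> ctr[1]=0
Ev 4: PC=7 idx=1 pred=N actual=T -> ctr[1]=1
Ev 5: PC=5 idx=1 pred=N actual=N -> ctr[1]=0
Ev 6: PC=5 idx=1 pred=N actual=N -> ctr[1]=0
Ev 7: PC=7 idx=1 pred=N actual=N -> ctr[1]=0
Ev 8: PC=5 idx=1 pred=N actual=T -> ctr[1]=1
Ev 9: PC=7 idx=1 pred=N actual=T -> ctr[1]=2
Ev 10: PC=7 idx=1 pred=T actual=T -> ctr[1]=3
Ev 11: PC=5 idx=1 pred=T actual=T -> ctr[1]=3
Ev 12: PC=7 idx=1 pred=T actual=N -> ctr[1]=2

Answer: T N N N N N N N N T T T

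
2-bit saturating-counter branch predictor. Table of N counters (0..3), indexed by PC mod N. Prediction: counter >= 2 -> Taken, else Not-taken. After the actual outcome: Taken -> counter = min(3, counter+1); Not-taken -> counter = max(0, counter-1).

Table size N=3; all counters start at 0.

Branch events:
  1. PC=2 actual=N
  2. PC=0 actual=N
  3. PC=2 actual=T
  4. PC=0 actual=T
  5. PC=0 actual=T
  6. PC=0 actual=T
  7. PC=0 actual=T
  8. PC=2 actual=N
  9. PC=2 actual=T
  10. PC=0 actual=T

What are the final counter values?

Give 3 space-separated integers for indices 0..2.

Answer: 3 0 1

Derivation:
Ev 1: PC=2 idx=2 pred=N actual=N -> ctr[2]=0
Ev 2: PC=0 idx=0 pred=N actual=N -> ctr[0]=0
Ev 3: PC=2 idx=2 pred=N actual=T -> ctr[2]=1
Ev 4: PC=0 idx=0 pred=N actual=T -> ctr[0]=1
Ev 5: PC=0 idx=0 pred=N actual=T -> ctr[0]=2
Ev 6: PC=0 idx=0 pred=T actual=T -> ctr[0]=3
Ev 7: PC=0 idx=0 pred=T actual=T -> ctr[0]=3
Ev 8: PC=2 idx=2 pred=N actual=N -> ctr[2]=0
Ev 9: PC=2 idx=2 pred=N actual=T -> ctr[2]=1
Ev 10: PC=0 idx=0 pred=T actual=T -> ctr[0]=3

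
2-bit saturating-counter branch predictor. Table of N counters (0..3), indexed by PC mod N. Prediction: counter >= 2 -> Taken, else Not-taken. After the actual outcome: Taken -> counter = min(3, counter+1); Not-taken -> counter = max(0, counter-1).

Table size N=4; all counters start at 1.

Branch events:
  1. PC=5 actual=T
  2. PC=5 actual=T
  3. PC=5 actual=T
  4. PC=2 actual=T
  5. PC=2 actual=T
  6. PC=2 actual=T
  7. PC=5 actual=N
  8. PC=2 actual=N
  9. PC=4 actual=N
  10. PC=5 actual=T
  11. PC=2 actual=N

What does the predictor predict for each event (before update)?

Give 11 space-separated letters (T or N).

Ev 1: PC=5 idx=1 pred=N actual=T -> ctr[1]=2
Ev 2: PC=5 idx=1 pred=T actual=T -> ctr[1]=3
Ev 3: PC=5 idx=1 pred=T actual=T -> ctr[1]=3
Ev 4: PC=2 idx=2 pred=N actual=T -> ctr[2]=2
Ev 5: PC=2 idx=2 pred=T actual=T -> ctr[2]=3
Ev 6: PC=2 idx=2 pred=T actual=T -> ctr[2]=3
Ev 7: PC=5 idx=1 pred=T actual=N -> ctr[1]=2
Ev 8: PC=2 idx=2 pred=T actual=N -> ctr[2]=2
Ev 9: PC=4 idx=0 pred=N actual=N -> ctr[0]=0
Ev 10: PC=5 idx=1 pred=T actual=T -> ctr[1]=3
Ev 11: PC=2 idx=2 pred=T actual=N -> ctr[2]=1

Answer: N T T N T T T T N T T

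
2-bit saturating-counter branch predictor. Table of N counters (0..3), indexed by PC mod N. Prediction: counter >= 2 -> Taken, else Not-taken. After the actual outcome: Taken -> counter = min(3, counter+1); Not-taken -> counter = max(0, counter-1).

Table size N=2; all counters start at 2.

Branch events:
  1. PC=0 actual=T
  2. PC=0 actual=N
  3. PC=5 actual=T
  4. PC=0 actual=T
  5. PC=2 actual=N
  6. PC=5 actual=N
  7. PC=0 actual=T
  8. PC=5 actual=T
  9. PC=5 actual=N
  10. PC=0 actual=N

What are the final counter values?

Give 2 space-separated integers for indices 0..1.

Ev 1: PC=0 idx=0 pred=T actual=T -> ctr[0]=3
Ev 2: PC=0 idx=0 pred=T actual=N -> ctr[0]=2
Ev 3: PC=5 idx=1 pred=T actual=T -> ctr[1]=3
Ev 4: PC=0 idx=0 pred=T actual=T -> ctr[0]=3
Ev 5: PC=2 idx=0 pred=T actual=N -> ctr[0]=2
Ev 6: PC=5 idx=1 pred=T actual=N -> ctr[1]=2
Ev 7: PC=0 idx=0 pred=T actual=T -> ctr[0]=3
Ev 8: PC=5 idx=1 pred=T actual=T -> ctr[1]=3
Ev 9: PC=5 idx=1 pred=T actual=N -> ctr[1]=2
Ev 10: PC=0 idx=0 pred=T actual=N -> ctr[0]=2

Answer: 2 2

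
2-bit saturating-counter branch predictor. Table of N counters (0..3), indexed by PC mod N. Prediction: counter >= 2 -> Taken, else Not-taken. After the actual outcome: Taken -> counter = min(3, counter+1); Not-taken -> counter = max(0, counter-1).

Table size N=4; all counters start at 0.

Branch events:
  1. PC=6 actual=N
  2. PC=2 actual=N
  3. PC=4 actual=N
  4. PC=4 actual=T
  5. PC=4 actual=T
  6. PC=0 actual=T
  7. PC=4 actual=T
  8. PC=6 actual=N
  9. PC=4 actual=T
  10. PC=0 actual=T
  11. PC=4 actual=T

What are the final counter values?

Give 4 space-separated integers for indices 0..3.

Answer: 3 0 0 0

Derivation:
Ev 1: PC=6 idx=2 pred=N actual=N -> ctr[2]=0
Ev 2: PC=2 idx=2 pred=N actual=N -> ctr[2]=0
Ev 3: PC=4 idx=0 pred=N actual=N -> ctr[0]=0
Ev 4: PC=4 idx=0 pred=N actual=T -> ctr[0]=1
Ev 5: PC=4 idx=0 pred=N actual=T -> ctr[0]=2
Ev 6: PC=0 idx=0 pred=T actual=T -> ctr[0]=3
Ev 7: PC=4 idx=0 pred=T actual=T -> ctr[0]=3
Ev 8: PC=6 idx=2 pred=N actual=N -> ctr[2]=0
Ev 9: PC=4 idx=0 pred=T actual=T -> ctr[0]=3
Ev 10: PC=0 idx=0 pred=T actual=T -> ctr[0]=3
Ev 11: PC=4 idx=0 pred=T actual=T -> ctr[0]=3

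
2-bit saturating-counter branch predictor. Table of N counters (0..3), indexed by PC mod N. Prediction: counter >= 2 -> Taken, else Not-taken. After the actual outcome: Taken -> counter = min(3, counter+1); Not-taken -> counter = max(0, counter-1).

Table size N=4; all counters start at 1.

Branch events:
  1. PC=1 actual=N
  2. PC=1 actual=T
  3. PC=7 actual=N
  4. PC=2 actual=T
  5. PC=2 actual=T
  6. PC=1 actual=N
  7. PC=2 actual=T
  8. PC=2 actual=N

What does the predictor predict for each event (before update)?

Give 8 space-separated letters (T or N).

Answer: N N N N T N T T

Derivation:
Ev 1: PC=1 idx=1 pred=N actual=N -> ctr[1]=0
Ev 2: PC=1 idx=1 pred=N actual=T -> ctr[1]=1
Ev 3: PC=7 idx=3 pred=N actual=N -> ctr[3]=0
Ev 4: PC=2 idx=2 pred=N actual=T -> ctr[2]=2
Ev 5: PC=2 idx=2 pred=T actual=T -> ctr[2]=3
Ev 6: PC=1 idx=1 pred=N actual=N -> ctr[1]=0
Ev 7: PC=2 idx=2 pred=T actual=T -> ctr[2]=3
Ev 8: PC=2 idx=2 pred=T actual=N -> ctr[2]=2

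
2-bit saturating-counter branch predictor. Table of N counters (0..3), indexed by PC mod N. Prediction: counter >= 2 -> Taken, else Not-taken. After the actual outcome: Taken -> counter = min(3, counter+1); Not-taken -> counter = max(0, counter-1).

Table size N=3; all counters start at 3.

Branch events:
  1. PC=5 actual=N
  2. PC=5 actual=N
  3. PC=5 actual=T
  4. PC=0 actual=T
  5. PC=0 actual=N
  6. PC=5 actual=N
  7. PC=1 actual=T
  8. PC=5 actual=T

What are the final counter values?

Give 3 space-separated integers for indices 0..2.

Ev 1: PC=5 idx=2 pred=T actual=N -> ctr[2]=2
Ev 2: PC=5 idx=2 pred=T actual=N -> ctr[2]=1
Ev 3: PC=5 idx=2 pred=N actual=T -> ctr[2]=2
Ev 4: PC=0 idx=0 pred=T actual=T -> ctr[0]=3
Ev 5: PC=0 idx=0 pred=T actual=N -> ctr[0]=2
Ev 6: PC=5 idx=2 pred=T actual=N -> ctr[2]=1
Ev 7: PC=1 idx=1 pred=T actual=T -> ctr[1]=3
Ev 8: PC=5 idx=2 pred=N actual=T -> ctr[2]=2

Answer: 2 3 2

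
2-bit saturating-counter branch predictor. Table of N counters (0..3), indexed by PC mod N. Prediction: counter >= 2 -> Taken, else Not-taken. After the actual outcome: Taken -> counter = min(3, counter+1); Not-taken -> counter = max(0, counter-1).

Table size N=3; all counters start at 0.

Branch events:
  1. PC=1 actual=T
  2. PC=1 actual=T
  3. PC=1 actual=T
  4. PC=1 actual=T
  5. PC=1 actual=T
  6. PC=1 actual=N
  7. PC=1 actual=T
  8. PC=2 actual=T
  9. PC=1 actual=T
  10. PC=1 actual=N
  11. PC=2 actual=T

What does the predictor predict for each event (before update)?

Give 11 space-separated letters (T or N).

Ev 1: PC=1 idx=1 pred=N actual=T -> ctr[1]=1
Ev 2: PC=1 idx=1 pred=N actual=T -> ctr[1]=2
Ev 3: PC=1 idx=1 pred=T actual=T -> ctr[1]=3
Ev 4: PC=1 idx=1 pred=T actual=T -> ctr[1]=3
Ev 5: PC=1 idx=1 pred=T actual=T -> ctr[1]=3
Ev 6: PC=1 idx=1 pred=T actual=N -> ctr[1]=2
Ev 7: PC=1 idx=1 pred=T actual=T -> ctr[1]=3
Ev 8: PC=2 idx=2 pred=N actual=T -> ctr[2]=1
Ev 9: PC=1 idx=1 pred=T actual=T -> ctr[1]=3
Ev 10: PC=1 idx=1 pred=T actual=N -> ctr[1]=2
Ev 11: PC=2 idx=2 pred=N actual=T -> ctr[2]=2

Answer: N N T T T T T N T T N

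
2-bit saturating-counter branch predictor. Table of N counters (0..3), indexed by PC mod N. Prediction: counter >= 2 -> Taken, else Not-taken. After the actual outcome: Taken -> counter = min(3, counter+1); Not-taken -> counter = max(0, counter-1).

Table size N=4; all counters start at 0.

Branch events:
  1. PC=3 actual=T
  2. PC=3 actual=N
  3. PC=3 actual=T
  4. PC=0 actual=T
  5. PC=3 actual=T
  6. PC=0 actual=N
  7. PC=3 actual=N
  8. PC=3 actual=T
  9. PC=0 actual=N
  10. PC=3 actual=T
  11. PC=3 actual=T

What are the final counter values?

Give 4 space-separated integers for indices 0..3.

Answer: 0 0 0 3

Derivation:
Ev 1: PC=3 idx=3 pred=N actual=T -> ctr[3]=1
Ev 2: PC=3 idx=3 pred=N actual=N -> ctr[3]=0
Ev 3: PC=3 idx=3 pred=N actual=T -> ctr[3]=1
Ev 4: PC=0 idx=0 pred=N actual=T -> ctr[0]=1
Ev 5: PC=3 idx=3 pred=N actual=T -> ctr[3]=2
Ev 6: PC=0 idx=0 pred=N actual=N -> ctr[0]=0
Ev 7: PC=3 idx=3 pred=T actual=N -> ctr[3]=1
Ev 8: PC=3 idx=3 pred=N actual=T -> ctr[3]=2
Ev 9: PC=0 idx=0 pred=N actual=N -> ctr[0]=0
Ev 10: PC=3 idx=3 pred=T actual=T -> ctr[3]=3
Ev 11: PC=3 idx=3 pred=T actual=T -> ctr[3]=3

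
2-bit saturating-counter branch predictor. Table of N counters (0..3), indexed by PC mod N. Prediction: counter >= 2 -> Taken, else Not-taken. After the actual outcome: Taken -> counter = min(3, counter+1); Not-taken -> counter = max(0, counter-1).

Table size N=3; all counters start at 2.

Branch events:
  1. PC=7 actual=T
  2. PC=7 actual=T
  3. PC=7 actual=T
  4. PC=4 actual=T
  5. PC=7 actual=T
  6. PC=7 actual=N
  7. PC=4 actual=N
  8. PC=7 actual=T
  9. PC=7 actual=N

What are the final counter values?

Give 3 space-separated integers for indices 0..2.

Answer: 2 1 2

Derivation:
Ev 1: PC=7 idx=1 pred=T actual=T -> ctr[1]=3
Ev 2: PC=7 idx=1 pred=T actual=T -> ctr[1]=3
Ev 3: PC=7 idx=1 pred=T actual=T -> ctr[1]=3
Ev 4: PC=4 idx=1 pred=T actual=T -> ctr[1]=3
Ev 5: PC=7 idx=1 pred=T actual=T -> ctr[1]=3
Ev 6: PC=7 idx=1 pred=T actual=N -> ctr[1]=2
Ev 7: PC=4 idx=1 pred=T actual=N -> ctr[1]=1
Ev 8: PC=7 idx=1 pred=N actual=T -> ctr[1]=2
Ev 9: PC=7 idx=1 pred=T actual=N -> ctr[1]=1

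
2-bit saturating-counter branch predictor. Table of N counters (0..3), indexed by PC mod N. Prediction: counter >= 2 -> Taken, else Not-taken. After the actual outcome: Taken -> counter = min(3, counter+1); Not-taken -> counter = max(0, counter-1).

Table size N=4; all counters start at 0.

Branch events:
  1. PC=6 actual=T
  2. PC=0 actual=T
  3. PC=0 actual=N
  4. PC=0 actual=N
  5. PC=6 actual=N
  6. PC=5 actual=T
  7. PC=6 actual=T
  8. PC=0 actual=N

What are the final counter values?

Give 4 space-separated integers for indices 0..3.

Answer: 0 1 1 0

Derivation:
Ev 1: PC=6 idx=2 pred=N actual=T -> ctr[2]=1
Ev 2: PC=0 idx=0 pred=N actual=T -> ctr[0]=1
Ev 3: PC=0 idx=0 pred=N actual=N -> ctr[0]=0
Ev 4: PC=0 idx=0 pred=N actual=N -> ctr[0]=0
Ev 5: PC=6 idx=2 pred=N actual=N -> ctr[2]=0
Ev 6: PC=5 idx=1 pred=N actual=T -> ctr[1]=1
Ev 7: PC=6 idx=2 pred=N actual=T -> ctr[2]=1
Ev 8: PC=0 idx=0 pred=N actual=N -> ctr[0]=0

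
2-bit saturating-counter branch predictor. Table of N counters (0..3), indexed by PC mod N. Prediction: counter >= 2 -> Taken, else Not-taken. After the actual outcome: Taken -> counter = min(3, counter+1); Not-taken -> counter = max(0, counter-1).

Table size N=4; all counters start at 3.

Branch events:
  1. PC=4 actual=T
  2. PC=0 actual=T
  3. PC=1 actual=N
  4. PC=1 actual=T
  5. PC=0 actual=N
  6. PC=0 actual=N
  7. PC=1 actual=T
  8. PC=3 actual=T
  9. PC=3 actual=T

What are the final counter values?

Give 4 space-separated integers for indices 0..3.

Answer: 1 3 3 3

Derivation:
Ev 1: PC=4 idx=0 pred=T actual=T -> ctr[0]=3
Ev 2: PC=0 idx=0 pred=T actual=T -> ctr[0]=3
Ev 3: PC=1 idx=1 pred=T actual=N -> ctr[1]=2
Ev 4: PC=1 idx=1 pred=T actual=T -> ctr[1]=3
Ev 5: PC=0 idx=0 pred=T actual=N -> ctr[0]=2
Ev 6: PC=0 idx=0 pred=T actual=N -> ctr[0]=1
Ev 7: PC=1 idx=1 pred=T actual=T -> ctr[1]=3
Ev 8: PC=3 idx=3 pred=T actual=T -> ctr[3]=3
Ev 9: PC=3 idx=3 pred=T actual=T -> ctr[3]=3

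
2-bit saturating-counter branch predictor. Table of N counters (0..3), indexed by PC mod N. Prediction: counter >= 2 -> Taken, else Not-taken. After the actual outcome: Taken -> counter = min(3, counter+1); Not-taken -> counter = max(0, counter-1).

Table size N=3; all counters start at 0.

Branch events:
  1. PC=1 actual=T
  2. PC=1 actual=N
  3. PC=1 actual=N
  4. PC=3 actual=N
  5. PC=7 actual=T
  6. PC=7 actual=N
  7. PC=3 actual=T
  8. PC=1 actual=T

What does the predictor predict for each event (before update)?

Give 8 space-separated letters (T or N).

Ev 1: PC=1 idx=1 pred=N actual=T -> ctr[1]=1
Ev 2: PC=1 idx=1 pred=N actual=N -> ctr[1]=0
Ev 3: PC=1 idx=1 pred=N actual=N -> ctr[1]=0
Ev 4: PC=3 idx=0 pred=N actual=N -> ctr[0]=0
Ev 5: PC=7 idx=1 pred=N actual=T -> ctr[1]=1
Ev 6: PC=7 idx=1 pred=N actual=N -> ctr[1]=0
Ev 7: PC=3 idx=0 pred=N actual=T -> ctr[0]=1
Ev 8: PC=1 idx=1 pred=N actual=T -> ctr[1]=1

Answer: N N N N N N N N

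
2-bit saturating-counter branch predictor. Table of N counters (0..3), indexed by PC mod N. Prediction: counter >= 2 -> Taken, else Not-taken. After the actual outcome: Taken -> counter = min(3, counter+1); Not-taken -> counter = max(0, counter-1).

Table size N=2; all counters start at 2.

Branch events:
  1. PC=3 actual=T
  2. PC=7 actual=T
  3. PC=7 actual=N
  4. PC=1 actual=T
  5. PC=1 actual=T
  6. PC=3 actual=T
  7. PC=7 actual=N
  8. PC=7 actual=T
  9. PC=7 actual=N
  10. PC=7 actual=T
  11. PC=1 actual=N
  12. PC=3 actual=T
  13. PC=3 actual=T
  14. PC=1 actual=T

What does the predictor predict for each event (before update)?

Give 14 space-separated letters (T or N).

Answer: T T T T T T T T T T T T T T

Derivation:
Ev 1: PC=3 idx=1 pred=T actual=T -> ctr[1]=3
Ev 2: PC=7 idx=1 pred=T actual=T -> ctr[1]=3
Ev 3: PC=7 idx=1 pred=T actual=N -> ctr[1]=2
Ev 4: PC=1 idx=1 pred=T actual=T -> ctr[1]=3
Ev 5: PC=1 idx=1 pred=T actual=T -> ctr[1]=3
Ev 6: PC=3 idx=1 pred=T actual=T -> ctr[1]=3
Ev 7: PC=7 idx=1 pred=T actual=N -> ctr[1]=2
Ev 8: PC=7 idx=1 pred=T actual=T -> ctr[1]=3
Ev 9: PC=7 idx=1 pred=T actual=N -> ctr[1]=2
Ev 10: PC=7 idx=1 pred=T actual=T -> ctr[1]=3
Ev 11: PC=1 idx=1 pred=T actual=N -> ctr[1]=2
Ev 12: PC=3 idx=1 pred=T actual=T -> ctr[1]=3
Ev 13: PC=3 idx=1 pred=T actual=T -> ctr[1]=3
Ev 14: PC=1 idx=1 pred=T actual=T -> ctr[1]=3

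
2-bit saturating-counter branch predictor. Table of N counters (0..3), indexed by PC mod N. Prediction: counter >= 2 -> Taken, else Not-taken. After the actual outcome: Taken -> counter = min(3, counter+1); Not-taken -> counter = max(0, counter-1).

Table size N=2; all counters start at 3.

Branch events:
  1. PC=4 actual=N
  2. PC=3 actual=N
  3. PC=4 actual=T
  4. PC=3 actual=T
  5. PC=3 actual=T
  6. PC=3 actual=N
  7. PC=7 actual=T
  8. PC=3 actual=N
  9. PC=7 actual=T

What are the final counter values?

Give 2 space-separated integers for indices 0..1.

Answer: 3 3

Derivation:
Ev 1: PC=4 idx=0 pred=T actual=N -> ctr[0]=2
Ev 2: PC=3 idx=1 pred=T actual=N -> ctr[1]=2
Ev 3: PC=4 idx=0 pred=T actual=T -> ctr[0]=3
Ev 4: PC=3 idx=1 pred=T actual=T -> ctr[1]=3
Ev 5: PC=3 idx=1 pred=T actual=T -> ctr[1]=3
Ev 6: PC=3 idx=1 pred=T actual=N -> ctr[1]=2
Ev 7: PC=7 idx=1 pred=T actual=T -> ctr[1]=3
Ev 8: PC=3 idx=1 pred=T actual=N -> ctr[1]=2
Ev 9: PC=7 idx=1 pred=T actual=T -> ctr[1]=3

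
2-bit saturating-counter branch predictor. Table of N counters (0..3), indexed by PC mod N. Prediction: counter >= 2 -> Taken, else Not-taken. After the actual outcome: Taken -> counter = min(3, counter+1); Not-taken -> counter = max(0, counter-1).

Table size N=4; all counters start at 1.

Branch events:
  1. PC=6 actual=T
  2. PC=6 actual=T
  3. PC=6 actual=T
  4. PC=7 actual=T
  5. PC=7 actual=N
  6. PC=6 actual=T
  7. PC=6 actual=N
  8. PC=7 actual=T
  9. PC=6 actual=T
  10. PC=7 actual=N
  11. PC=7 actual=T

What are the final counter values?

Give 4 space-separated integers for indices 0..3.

Answer: 1 1 3 2

Derivation:
Ev 1: PC=6 idx=2 pred=N actual=T -> ctr[2]=2
Ev 2: PC=6 idx=2 pred=T actual=T -> ctr[2]=3
Ev 3: PC=6 idx=2 pred=T actual=T -> ctr[2]=3
Ev 4: PC=7 idx=3 pred=N actual=T -> ctr[3]=2
Ev 5: PC=7 idx=3 pred=T actual=N -> ctr[3]=1
Ev 6: PC=6 idx=2 pred=T actual=T -> ctr[2]=3
Ev 7: PC=6 idx=2 pred=T actual=N -> ctr[2]=2
Ev 8: PC=7 idx=3 pred=N actual=T -> ctr[3]=2
Ev 9: PC=6 idx=2 pred=T actual=T -> ctr[2]=3
Ev 10: PC=7 idx=3 pred=T actual=N -> ctr[3]=1
Ev 11: PC=7 idx=3 pred=N actual=T -> ctr[3]=2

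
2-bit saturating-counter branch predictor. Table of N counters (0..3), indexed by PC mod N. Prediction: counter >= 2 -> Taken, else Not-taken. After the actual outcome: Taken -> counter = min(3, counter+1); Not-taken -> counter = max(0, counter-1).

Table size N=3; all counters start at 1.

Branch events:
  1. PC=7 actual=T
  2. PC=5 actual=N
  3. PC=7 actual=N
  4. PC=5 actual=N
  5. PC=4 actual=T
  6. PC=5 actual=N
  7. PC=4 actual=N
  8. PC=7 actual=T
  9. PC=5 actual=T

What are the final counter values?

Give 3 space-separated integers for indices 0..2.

Ev 1: PC=7 idx=1 pred=N actual=T -> ctr[1]=2
Ev 2: PC=5 idx=2 pred=N actual=N -> ctr[2]=0
Ev 3: PC=7 idx=1 pred=T actual=N -> ctr[1]=1
Ev 4: PC=5 idx=2 pred=N actual=N -> ctr[2]=0
Ev 5: PC=4 idx=1 pred=N actual=T -> ctr[1]=2
Ev 6: PC=5 idx=2 pred=N actual=N -> ctr[2]=0
Ev 7: PC=4 idx=1 pred=T actual=N -> ctr[1]=1
Ev 8: PC=7 idx=1 pred=N actual=T -> ctr[1]=2
Ev 9: PC=5 idx=2 pred=N actual=T -> ctr[2]=1

Answer: 1 2 1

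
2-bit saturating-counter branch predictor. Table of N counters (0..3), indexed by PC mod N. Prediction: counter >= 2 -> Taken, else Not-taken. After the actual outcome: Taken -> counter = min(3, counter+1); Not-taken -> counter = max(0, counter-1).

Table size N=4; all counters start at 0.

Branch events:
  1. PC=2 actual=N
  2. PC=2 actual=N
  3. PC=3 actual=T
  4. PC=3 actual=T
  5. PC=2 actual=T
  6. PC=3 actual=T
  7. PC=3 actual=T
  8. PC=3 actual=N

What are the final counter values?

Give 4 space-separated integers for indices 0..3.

Ev 1: PC=2 idx=2 pred=N actual=N -> ctr[2]=0
Ev 2: PC=2 idx=2 pred=N actual=N -> ctr[2]=0
Ev 3: PC=3 idx=3 pred=N actual=T -> ctr[3]=1
Ev 4: PC=3 idx=3 pred=N actual=T -> ctr[3]=2
Ev 5: PC=2 idx=2 pred=N actual=T -> ctr[2]=1
Ev 6: PC=3 idx=3 pred=T actual=T -> ctr[3]=3
Ev 7: PC=3 idx=3 pred=T actual=T -> ctr[3]=3
Ev 8: PC=3 idx=3 pred=T actual=N -> ctr[3]=2

Answer: 0 0 1 2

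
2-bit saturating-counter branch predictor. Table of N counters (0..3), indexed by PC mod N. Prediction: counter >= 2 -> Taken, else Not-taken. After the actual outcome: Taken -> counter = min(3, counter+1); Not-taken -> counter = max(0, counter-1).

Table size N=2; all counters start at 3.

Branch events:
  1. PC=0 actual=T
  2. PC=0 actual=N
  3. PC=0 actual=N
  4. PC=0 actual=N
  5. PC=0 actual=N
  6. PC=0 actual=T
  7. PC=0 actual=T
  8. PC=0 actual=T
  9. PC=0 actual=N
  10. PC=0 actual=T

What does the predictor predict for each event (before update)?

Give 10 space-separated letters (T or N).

Ev 1: PC=0 idx=0 pred=T actual=T -> ctr[0]=3
Ev 2: PC=0 idx=0 pred=T actual=N -> ctr[0]=2
Ev 3: PC=0 idx=0 pred=T actual=N -> ctr[0]=1
Ev 4: PC=0 idx=0 pred=N actual=N -> ctr[0]=0
Ev 5: PC=0 idx=0 pred=N actual=N -> ctr[0]=0
Ev 6: PC=0 idx=0 pred=N actual=T -> ctr[0]=1
Ev 7: PC=0 idx=0 pred=N actual=T -> ctr[0]=2
Ev 8: PC=0 idx=0 pred=T actual=T -> ctr[0]=3
Ev 9: PC=0 idx=0 pred=T actual=N -> ctr[0]=2
Ev 10: PC=0 idx=0 pred=T actual=T -> ctr[0]=3

Answer: T T T N N N N T T T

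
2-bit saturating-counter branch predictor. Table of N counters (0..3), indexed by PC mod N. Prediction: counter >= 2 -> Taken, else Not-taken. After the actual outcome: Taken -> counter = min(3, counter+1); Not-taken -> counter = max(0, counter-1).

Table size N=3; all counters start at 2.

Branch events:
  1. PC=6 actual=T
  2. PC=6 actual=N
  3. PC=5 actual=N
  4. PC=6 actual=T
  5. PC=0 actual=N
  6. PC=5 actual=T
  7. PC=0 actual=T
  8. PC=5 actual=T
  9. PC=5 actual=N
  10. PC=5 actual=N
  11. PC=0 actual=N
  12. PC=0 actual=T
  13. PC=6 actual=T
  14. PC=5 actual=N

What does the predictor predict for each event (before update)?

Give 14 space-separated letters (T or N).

Ev 1: PC=6 idx=0 pred=T actual=T -> ctr[0]=3
Ev 2: PC=6 idx=0 pred=T actual=N -> ctr[0]=2
Ev 3: PC=5 idx=2 pred=T actual=N -> ctr[2]=1
Ev 4: PC=6 idx=0 pred=T actual=T -> ctr[0]=3
Ev 5: PC=0 idx=0 pred=T actual=N -> ctr[0]=2
Ev 6: PC=5 idx=2 pred=N actual=T -> ctr[2]=2
Ev 7: PC=0 idx=0 pred=T actual=T -> ctr[0]=3
Ev 8: PC=5 idx=2 pred=T actual=T -> ctr[2]=3
Ev 9: PC=5 idx=2 pred=T actual=N -> ctr[2]=2
Ev 10: PC=5 idx=2 pred=T actual=N -> ctr[2]=1
Ev 11: PC=0 idx=0 pred=T actual=N -> ctr[0]=2
Ev 12: PC=0 idx=0 pred=T actual=T -> ctr[0]=3
Ev 13: PC=6 idx=0 pred=T actual=T -> ctr[0]=3
Ev 14: PC=5 idx=2 pred=N actual=N -> ctr[2]=0

Answer: T T T T T N T T T T T T T N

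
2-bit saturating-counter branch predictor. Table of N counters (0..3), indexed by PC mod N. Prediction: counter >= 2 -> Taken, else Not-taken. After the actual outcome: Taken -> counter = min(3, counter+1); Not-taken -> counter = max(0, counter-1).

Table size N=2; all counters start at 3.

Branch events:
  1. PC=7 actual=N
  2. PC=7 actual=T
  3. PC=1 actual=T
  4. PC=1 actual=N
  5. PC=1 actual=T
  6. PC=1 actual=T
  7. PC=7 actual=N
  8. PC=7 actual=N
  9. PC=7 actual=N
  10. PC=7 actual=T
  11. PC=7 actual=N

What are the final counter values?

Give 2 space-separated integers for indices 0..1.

Ev 1: PC=7 idx=1 pred=T actual=N -> ctr[1]=2
Ev 2: PC=7 idx=1 pred=T actual=T -> ctr[1]=3
Ev 3: PC=1 idx=1 pred=T actual=T -> ctr[1]=3
Ev 4: PC=1 idx=1 pred=T actual=N -> ctr[1]=2
Ev 5: PC=1 idx=1 pred=T actual=T -> ctr[1]=3
Ev 6: PC=1 idx=1 pred=T actual=T -> ctr[1]=3
Ev 7: PC=7 idx=1 pred=T actual=N -> ctr[1]=2
Ev 8: PC=7 idx=1 pred=T actual=N -> ctr[1]=1
Ev 9: PC=7 idx=1 pred=N actual=N -> ctr[1]=0
Ev 10: PC=7 idx=1 pred=N actual=T -> ctr[1]=1
Ev 11: PC=7 idx=1 pred=N actual=N -> ctr[1]=0

Answer: 3 0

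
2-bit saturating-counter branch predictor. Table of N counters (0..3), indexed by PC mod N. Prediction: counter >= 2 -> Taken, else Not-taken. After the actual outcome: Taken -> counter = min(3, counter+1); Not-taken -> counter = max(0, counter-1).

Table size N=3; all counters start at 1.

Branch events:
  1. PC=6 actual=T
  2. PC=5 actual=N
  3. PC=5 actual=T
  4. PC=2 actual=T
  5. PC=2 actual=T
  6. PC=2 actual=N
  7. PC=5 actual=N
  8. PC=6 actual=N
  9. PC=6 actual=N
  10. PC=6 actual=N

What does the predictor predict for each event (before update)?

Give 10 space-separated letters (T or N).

Answer: N N N N T T T T N N

Derivation:
Ev 1: PC=6 idx=0 pred=N actual=T -> ctr[0]=2
Ev 2: PC=5 idx=2 pred=N actual=N -> ctr[2]=0
Ev 3: PC=5 idx=2 pred=N actual=T -> ctr[2]=1
Ev 4: PC=2 idx=2 pred=N actual=T -> ctr[2]=2
Ev 5: PC=2 idx=2 pred=T actual=T -> ctr[2]=3
Ev 6: PC=2 idx=2 pred=T actual=N -> ctr[2]=2
Ev 7: PC=5 idx=2 pred=T actual=N -> ctr[2]=1
Ev 8: PC=6 idx=0 pred=T actual=N -> ctr[0]=1
Ev 9: PC=6 idx=0 pred=N actual=N -> ctr[0]=0
Ev 10: PC=6 idx=0 pred=N actual=N -> ctr[0]=0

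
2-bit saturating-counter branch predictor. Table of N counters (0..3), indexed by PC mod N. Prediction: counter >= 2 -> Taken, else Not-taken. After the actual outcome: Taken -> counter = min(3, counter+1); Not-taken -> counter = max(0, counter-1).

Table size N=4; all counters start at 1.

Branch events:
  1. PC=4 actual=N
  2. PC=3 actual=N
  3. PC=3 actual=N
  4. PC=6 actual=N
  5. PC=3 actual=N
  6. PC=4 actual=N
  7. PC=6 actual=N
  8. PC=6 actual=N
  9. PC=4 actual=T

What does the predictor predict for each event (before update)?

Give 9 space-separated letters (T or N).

Answer: N N N N N N N N N

Derivation:
Ev 1: PC=4 idx=0 pred=N actual=N -> ctr[0]=0
Ev 2: PC=3 idx=3 pred=N actual=N -> ctr[3]=0
Ev 3: PC=3 idx=3 pred=N actual=N -> ctr[3]=0
Ev 4: PC=6 idx=2 pred=N actual=N -> ctr[2]=0
Ev 5: PC=3 idx=3 pred=N actual=N -> ctr[3]=0
Ev 6: PC=4 idx=0 pred=N actual=N -> ctr[0]=0
Ev 7: PC=6 idx=2 pred=N actual=N -> ctr[2]=0
Ev 8: PC=6 idx=2 pred=N actual=N -> ctr[2]=0
Ev 9: PC=4 idx=0 pred=N actual=T -> ctr[0]=1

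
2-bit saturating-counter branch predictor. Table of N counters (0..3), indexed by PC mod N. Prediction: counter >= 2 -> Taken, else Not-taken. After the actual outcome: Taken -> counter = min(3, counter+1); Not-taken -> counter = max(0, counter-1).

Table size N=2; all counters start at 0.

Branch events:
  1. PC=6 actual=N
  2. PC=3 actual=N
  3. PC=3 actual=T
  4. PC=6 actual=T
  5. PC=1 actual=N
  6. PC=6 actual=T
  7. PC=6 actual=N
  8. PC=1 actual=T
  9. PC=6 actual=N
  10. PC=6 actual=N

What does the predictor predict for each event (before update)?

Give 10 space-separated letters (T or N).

Answer: N N N N N N T N N N

Derivation:
Ev 1: PC=6 idx=0 pred=N actual=N -> ctr[0]=0
Ev 2: PC=3 idx=1 pred=N actual=N -> ctr[1]=0
Ev 3: PC=3 idx=1 pred=N actual=T -> ctr[1]=1
Ev 4: PC=6 idx=0 pred=N actual=T -> ctr[0]=1
Ev 5: PC=1 idx=1 pred=N actual=N -> ctr[1]=0
Ev 6: PC=6 idx=0 pred=N actual=T -> ctr[0]=2
Ev 7: PC=6 idx=0 pred=T actual=N -> ctr[0]=1
Ev 8: PC=1 idx=1 pred=N actual=T -> ctr[1]=1
Ev 9: PC=6 idx=0 pred=N actual=N -> ctr[0]=0
Ev 10: PC=6 idx=0 pred=N actual=N -> ctr[0]=0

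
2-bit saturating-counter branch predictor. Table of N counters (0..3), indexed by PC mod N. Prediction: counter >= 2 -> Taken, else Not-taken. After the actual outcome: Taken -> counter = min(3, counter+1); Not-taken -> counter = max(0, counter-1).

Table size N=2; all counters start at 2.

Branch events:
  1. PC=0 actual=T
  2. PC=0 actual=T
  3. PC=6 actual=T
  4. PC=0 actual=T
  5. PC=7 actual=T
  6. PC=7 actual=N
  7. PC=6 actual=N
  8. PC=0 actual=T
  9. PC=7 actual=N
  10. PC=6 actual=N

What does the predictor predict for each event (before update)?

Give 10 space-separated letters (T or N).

Ev 1: PC=0 idx=0 pred=T actual=T -> ctr[0]=3
Ev 2: PC=0 idx=0 pred=T actual=T -> ctr[0]=3
Ev 3: PC=6 idx=0 pred=T actual=T -> ctr[0]=3
Ev 4: PC=0 idx=0 pred=T actual=T -> ctr[0]=3
Ev 5: PC=7 idx=1 pred=T actual=T -> ctr[1]=3
Ev 6: PC=7 idx=1 pred=T actual=N -> ctr[1]=2
Ev 7: PC=6 idx=0 pred=T actual=N -> ctr[0]=2
Ev 8: PC=0 idx=0 pred=T actual=T -> ctr[0]=3
Ev 9: PC=7 idx=1 pred=T actual=N -> ctr[1]=1
Ev 10: PC=6 idx=0 pred=T actual=N -> ctr[0]=2

Answer: T T T T T T T T T T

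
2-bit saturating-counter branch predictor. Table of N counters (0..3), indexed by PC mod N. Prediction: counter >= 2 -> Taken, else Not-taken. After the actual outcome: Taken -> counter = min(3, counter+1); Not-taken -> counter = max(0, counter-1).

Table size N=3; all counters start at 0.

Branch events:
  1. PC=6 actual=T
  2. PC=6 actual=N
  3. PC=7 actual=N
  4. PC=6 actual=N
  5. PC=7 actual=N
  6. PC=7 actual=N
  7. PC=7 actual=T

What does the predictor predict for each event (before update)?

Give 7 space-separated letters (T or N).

Ev 1: PC=6 idx=0 pred=N actual=T -> ctr[0]=1
Ev 2: PC=6 idx=0 pred=N actual=N -> ctr[0]=0
Ev 3: PC=7 idx=1 pred=N actual=N -> ctr[1]=0
Ev 4: PC=6 idx=0 pred=N actual=N -> ctr[0]=0
Ev 5: PC=7 idx=1 pred=N actual=N -> ctr[1]=0
Ev 6: PC=7 idx=1 pred=N actual=N -> ctr[1]=0
Ev 7: PC=7 idx=1 pred=N actual=T -> ctr[1]=1

Answer: N N N N N N N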